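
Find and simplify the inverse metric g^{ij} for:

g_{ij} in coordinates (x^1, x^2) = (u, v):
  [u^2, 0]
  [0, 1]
The metric is diagonal, so g^{ij} is diagonal with entries 1/g_{ii}: diag(1/(u^2), 1).
g^{ij}:
  [1/u^2, 0]
  [0, 1]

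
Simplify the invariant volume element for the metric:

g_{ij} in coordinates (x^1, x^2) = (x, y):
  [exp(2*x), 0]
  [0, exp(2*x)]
det(g) = exp(4*x)
√|det(g)| = exp(2*x)
Volume element: dV = exp(2*x) dx dy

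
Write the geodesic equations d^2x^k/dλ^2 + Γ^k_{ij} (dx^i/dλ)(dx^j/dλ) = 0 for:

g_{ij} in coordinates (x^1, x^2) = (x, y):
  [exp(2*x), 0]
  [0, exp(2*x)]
Geodesic equation: d^2x^k/dλ^2 + Γ^k_{ij} (dx^i/dλ)(dx^j/dλ) = 0.
Non-zero Christoffel symbols:
Γ^x_{x x} = 1
Γ^x_{y y} = -1
Γ^y_{x y} = 1
Substituting (the symmetric pair Γ^k_{ij}, Γ^k_{ji} combines into a factor 2):
d^2x/dλ^2 + (dx/dλ)^2 - (dy/dλ)^2 = 0
d^2y/dλ^2 + 2 (dx/dλ)(dy/dλ) = 0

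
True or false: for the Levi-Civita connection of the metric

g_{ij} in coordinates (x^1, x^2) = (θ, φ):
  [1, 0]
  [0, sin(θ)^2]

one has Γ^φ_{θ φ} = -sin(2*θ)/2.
Γ^φ_{θ φ} = (1/2) g^{φφ} (∂_θ g_{φφ} + ∂_φ g_{φθ} - ∂_φ g_{θφ}) = (1/2)(1/sin(θ)^2)((sin(2*θ)) + (0) - (0)) = 1/tan(θ)
This differs from the proposed value -sin(2*θ)/2.
False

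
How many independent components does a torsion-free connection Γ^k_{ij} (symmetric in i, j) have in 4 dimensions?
Γ^k_{ij} has n choices for the upper index and n(n+1)/2 independent symmetric lower index pairs.
Total = 4 × 4×5/2 = 4 × 10 = 40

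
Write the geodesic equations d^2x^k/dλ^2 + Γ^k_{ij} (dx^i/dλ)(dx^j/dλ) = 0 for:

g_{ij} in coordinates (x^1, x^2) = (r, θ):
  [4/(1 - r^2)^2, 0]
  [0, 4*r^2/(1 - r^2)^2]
Geodesic equation: d^2x^k/dλ^2 + Γ^k_{ij} (dx^i/dλ)(dx^j/dλ) = 0.
Non-zero Christoffel symbols:
Γ^r_{r r} = 2*r/(1 - r^2)
Γ^r_{θ θ} = (r^3 + r)/(r^2 - 1)
Γ^θ_{r θ} = (-r^2 - 1)/(r^3 - r)
Substituting (the symmetric pair Γ^k_{ij}, Γ^k_{ji} combines into a factor 2):
d^2r/dλ^2 + (2*r/(1 - r^2)) (dr/dλ)^2 + ((r^3 + r)/(r^2 - 1)) (dθ/dλ)^2 = 0
d^2θ/dλ^2 + ((-2*r^2 - 2)/(r^3 - r)) (dr/dλ)(dθ/dλ) = 0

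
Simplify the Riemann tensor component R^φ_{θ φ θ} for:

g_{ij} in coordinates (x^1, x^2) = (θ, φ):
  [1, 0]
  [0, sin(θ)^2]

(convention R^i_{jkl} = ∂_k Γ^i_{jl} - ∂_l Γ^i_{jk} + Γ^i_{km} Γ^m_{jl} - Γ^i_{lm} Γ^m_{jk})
Non-zero Christoffel symbols (Γ^k_{ij} = Γ^k_{ji}):
Γ^θ_{φ φ} = -sin(2*θ)/2
Γ^φ_{θ φ} = 1/tan(θ)
R^φ_{θ φ θ} = ∂_φ Γ^φ_{θ θ} - ∂_θ Γ^φ_{θ φ} + Γ^φ_{φ m} Γ^m_{θ θ} - Γ^φ_{θ m} Γ^m_{θ φ}
  = (0) - (-1/sin(θ)^2) + (0) - (1/tan(θ)^2) = 1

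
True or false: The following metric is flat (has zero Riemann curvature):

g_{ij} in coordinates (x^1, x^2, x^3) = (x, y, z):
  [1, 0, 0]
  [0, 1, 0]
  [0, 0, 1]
All metric components are constant, so every Christoffel symbol vanishes and R^i_{jkl} = 0.
True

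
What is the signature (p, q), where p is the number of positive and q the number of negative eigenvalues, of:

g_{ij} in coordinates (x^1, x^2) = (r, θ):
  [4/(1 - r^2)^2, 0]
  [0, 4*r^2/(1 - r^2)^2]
The metric is diagonal, so its eigenvalues are the diagonal entries: 4/(1 - r^2)^2, 4*r^2/(1 - r^2)^2 (at a generic point, where coordinate-dependent entries are positive).
2 positive, 0 negative.
(2, 0) - Riemannian (positive definite)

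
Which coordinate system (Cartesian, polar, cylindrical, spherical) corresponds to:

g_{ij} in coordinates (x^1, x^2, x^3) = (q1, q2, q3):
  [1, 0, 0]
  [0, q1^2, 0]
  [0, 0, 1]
The line element ds^2 = dq1^2 + q1^2 dq2^2 + dq3^2 is dr^2 + r^2 dθ^2 + dz^2 with q1 = r, q2 = θ, q3 = z.
cylindrical coordinates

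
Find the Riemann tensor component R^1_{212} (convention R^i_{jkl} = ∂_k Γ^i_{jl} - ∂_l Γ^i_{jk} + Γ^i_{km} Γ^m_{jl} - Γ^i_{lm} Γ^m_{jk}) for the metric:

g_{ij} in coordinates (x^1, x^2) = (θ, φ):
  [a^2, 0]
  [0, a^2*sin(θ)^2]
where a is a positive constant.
Non-zero Christoffel symbols (Γ^k_{ij} = Γ^k_{ji}):
Γ^θ_{φ φ} = -sin(2*θ)/2
Γ^φ_{θ φ} = 1/tan(θ)
R^θ_{φ θ φ} = ∂_θ Γ^θ_{φ φ} - ∂_φ Γ^θ_{φ θ} + Γ^θ_{θ m} Γ^m_{φ φ} - Γ^θ_{φ m} Γ^m_{φ θ}
  = (-cos(2*θ)) - (0) + (0) - (-cos(θ)^2) = sin(θ)^2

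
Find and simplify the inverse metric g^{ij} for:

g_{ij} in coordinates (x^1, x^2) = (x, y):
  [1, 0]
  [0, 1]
The metric is diagonal, so g^{ij} is diagonal with entries 1/g_{ii}: diag(1, 1).
g^{ij}:
  [1, 0]
  [0, 1]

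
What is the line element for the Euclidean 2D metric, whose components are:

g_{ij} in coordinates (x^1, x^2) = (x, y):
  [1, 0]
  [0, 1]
ds^2 = g_{ij} dx^i dx^j; only the non-zero components contribute.
ds^2 = dx^2 + dy^2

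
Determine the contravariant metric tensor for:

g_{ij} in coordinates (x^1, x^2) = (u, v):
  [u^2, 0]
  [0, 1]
The metric is diagonal, so g^{ij} is diagonal with entries 1/g_{ii}: diag(1/(u^2), 1).
g^{ij}:
  [1/u^2, 0]
  [0, 1]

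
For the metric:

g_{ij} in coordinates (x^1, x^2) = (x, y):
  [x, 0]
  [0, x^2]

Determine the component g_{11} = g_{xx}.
With x^1 = x, x^2 = y, g_{11} = g_{xx} is the row-1, column-1 entry of the matrix.
g_{11} = x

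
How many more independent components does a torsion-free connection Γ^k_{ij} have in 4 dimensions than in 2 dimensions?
Independent components in n dimensions: n × n(n+1)/2 = n^2(n+1)/2.
4D: 4 × 10 = 40
2D: 2 × 3 = 6
Difference = 40 - 6 = 34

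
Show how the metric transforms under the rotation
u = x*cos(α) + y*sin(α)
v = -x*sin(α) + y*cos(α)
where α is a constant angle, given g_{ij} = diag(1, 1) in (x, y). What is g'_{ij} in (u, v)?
Invert the transformation: x = u*cos(α) - v*sin(α), y = u*sin(α) + v*cos(α)
g'_{ij} = (∂x^k/∂x'^i)(∂x^l/∂x'^j) g_{kl}; with g_{kl} = δ_{kl} this is Σ_k (∂x^k/∂x'^i)(∂x^k/∂x'^j).
Jacobian: ∂x/∂u = cos(α), ∂x/∂v = -sin(α), ∂y/∂u = sin(α), ∂y/∂v = cos(α)
g'_{uu} = (cos(α))(cos(α)) + (sin(α))(sin(α)) = 1
g'_{uv} = (cos(α))(-sin(α)) + (sin(α))(cos(α)) = 0
g'_{vv} = (-sin(α))(-sin(α)) + (cos(α))(cos(α)) = 1
g'_{ij} = diag(1, 1)
The Euclidean metric is invariant under rotations.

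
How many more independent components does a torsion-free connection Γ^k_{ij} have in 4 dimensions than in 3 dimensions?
Independent components in n dimensions: n × n(n+1)/2 = n^2(n+1)/2.
4D: 4 × 10 = 40
3D: 3 × 6 = 18
Difference = 40 - 18 = 22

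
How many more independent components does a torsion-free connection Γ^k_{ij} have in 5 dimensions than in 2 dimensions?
Independent components in n dimensions: n × n(n+1)/2 = n^2(n+1)/2.
5D: 5 × 15 = 75
2D: 2 × 3 = 6
Difference = 75 - 6 = 69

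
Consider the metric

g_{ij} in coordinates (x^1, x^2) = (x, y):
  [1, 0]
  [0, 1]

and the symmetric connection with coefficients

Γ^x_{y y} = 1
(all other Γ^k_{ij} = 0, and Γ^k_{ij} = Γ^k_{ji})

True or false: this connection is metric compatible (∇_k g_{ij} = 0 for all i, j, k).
Using ∇_k g_{ij} = ∂_k g_{ij} - Γ^m_{ki} g_{mj} - Γ^m_{kj} g_{im}:
∇_y g_{xy} = (0) - (0) - (1) = -1 ≠ 0
So the connection is not metric compatible (it is not the Levi-Civita connection).
False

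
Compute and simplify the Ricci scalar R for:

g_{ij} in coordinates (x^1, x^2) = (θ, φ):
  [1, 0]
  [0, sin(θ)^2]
Non-zero Christoffel symbols (Γ^k_{ij} = Γ^k_{ji}):
Γ^θ_{φ φ} = -sin(2*θ)/2
Γ^φ_{θ φ} = 1/tan(θ)
Ricci tensor (R_{ij} = R^k_{ikj}): R_{θθ} = 1, R_{θφ} = 0, R_{φφ} = sin(θ)^2
Inverse metric: g^{θθ} = 1, g^{φφ} = 1/sin(θ)^2
R = g^{ij} R_{ij} = (1)(1) + (1/sin(θ)^2)(sin(θ)^2) = 2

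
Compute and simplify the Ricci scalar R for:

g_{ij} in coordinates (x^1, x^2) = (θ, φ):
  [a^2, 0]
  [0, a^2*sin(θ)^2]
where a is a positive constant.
Non-zero Christoffel symbols (Γ^k_{ij} = Γ^k_{ji}):
Γ^θ_{φ φ} = -sin(2*θ)/2
Γ^φ_{θ φ} = 1/tan(θ)
Ricci tensor (R_{ij} = R^k_{ikj}): R_{θθ} = 1, R_{θφ} = 0, R_{φφ} = sin(θ)^2
Inverse metric: g^{θθ} = 1/a^2, g^{φφ} = 1/(a^2*sin(θ)^2)
R = g^{ij} R_{ij} = (1/a^2)(1) + (1/(a^2*sin(θ)^2))(sin(θ)^2) = 2/a^2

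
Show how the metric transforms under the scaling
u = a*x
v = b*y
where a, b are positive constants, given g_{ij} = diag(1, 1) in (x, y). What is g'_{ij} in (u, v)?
Invert the transformation: x = u/a, y = v/b
g'_{ij} = (∂x^k/∂x'^i)(∂x^l/∂x'^j) g_{kl}; with g_{kl} = δ_{kl} this is Σ_k (∂x^k/∂x'^i)(∂x^k/∂x'^j).
Jacobian: ∂x/∂u = 1/a, ∂x/∂v = 0, ∂y/∂u = 0, ∂y/∂v = 1/b
g'_{uu} = (1/a)(1/a) + (0)(0) = 1/a^2
g'_{uv} = (1/a)(0) + (0)(1/b) = 0
g'_{vv} = (0)(0) + (1/b)(1/b) = 1/b^2
g'_{ij} = diag(1/a^2, 1/b^2)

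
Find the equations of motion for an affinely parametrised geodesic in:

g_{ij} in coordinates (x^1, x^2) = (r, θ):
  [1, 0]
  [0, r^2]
Geodesic equation: d^2x^k/dλ^2 + Γ^k_{ij} (dx^i/dλ)(dx^j/dλ) = 0.
Non-zero Christoffel symbols:
Γ^r_{θ θ} = -r
Γ^θ_{r θ} = 1/r
Substituting (the symmetric pair Γ^k_{ij}, Γ^k_{ji} combines into a factor 2):
d^2r/dλ^2 - r (dθ/dλ)^2 = 0
d^2θ/dλ^2 + (2/r) (dr/dλ)(dθ/dλ) = 0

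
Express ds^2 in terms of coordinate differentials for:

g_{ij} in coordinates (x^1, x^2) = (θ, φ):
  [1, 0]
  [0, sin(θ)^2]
ds^2 = g_{ij} dx^i dx^j; only the non-zero components contribute.
ds^2 = dθ^2 + sin(θ)^2 dφ^2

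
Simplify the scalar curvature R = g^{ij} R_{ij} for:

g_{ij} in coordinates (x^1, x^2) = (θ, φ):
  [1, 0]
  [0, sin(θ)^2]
Non-zero Christoffel symbols (Γ^k_{ij} = Γ^k_{ji}):
Γ^θ_{φ φ} = -sin(2*θ)/2
Γ^φ_{θ φ} = 1/tan(θ)
Ricci tensor (R_{ij} = R^k_{ikj}): R_{θθ} = 1, R_{θφ} = 0, R_{φφ} = sin(θ)^2
Inverse metric: g^{θθ} = 1, g^{φφ} = 1/sin(θ)^2
R = g^{ij} R_{ij} = (1)(1) + (1/sin(θ)^2)(sin(θ)^2) = 2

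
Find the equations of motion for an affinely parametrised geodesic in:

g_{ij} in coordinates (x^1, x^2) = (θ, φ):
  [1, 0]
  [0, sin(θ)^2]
Geodesic equation: d^2x^k/dλ^2 + Γ^k_{ij} (dx^i/dλ)(dx^j/dλ) = 0.
Non-zero Christoffel symbols:
Γ^θ_{φ φ} = -sin(2*θ)/2
Γ^φ_{θ φ} = 1/tan(θ)
Substituting (the symmetric pair Γ^k_{ij}, Γ^k_{ji} combines into a factor 2):
d^2θ/dλ^2 - (sin(2*θ)/2) (dφ/dλ)^2 = 0
d^2φ/dλ^2 + (2/tan(θ)) (dθ/dλ)(dφ/dλ) = 0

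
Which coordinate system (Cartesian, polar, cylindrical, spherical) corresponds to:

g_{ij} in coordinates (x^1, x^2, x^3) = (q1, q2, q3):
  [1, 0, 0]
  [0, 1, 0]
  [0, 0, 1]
All components are constant and the metric is the identity, i.e. orthonormal rectilinear coordinates.
Cartesian (3D) coordinates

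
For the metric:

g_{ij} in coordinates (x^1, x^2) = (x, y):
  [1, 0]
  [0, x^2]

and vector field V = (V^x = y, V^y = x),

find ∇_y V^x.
Non-zero Christoffel symbols:
Γ^x_{y y} = -x
Γ^y_{x y} = 1/x
∇_y V^x = ∂_y V^x + Γ^x_{y j} V^j
  = (1) + (0)(y) + (-x)(x)
  = 1 - x^2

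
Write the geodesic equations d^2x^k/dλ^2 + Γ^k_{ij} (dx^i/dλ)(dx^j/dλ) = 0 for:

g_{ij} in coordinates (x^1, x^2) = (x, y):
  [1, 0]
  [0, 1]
Geodesic equation: d^2x^k/dλ^2 + Γ^k_{ij} (dx^i/dλ)(dx^j/dλ) = 0.
All Christoffel symbols vanish, so the geodesics are straight lines:
d^2x/dλ^2 = 0
d^2y/dλ^2 = 0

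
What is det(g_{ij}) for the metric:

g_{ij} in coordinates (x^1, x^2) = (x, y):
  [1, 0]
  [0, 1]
For a 2×2 metric: det(g) = g_{11}·g_{22} - g_{12}·g_{21}
= (1)·(1) - (0)·(0)
= 1 - 0
det(g) = 1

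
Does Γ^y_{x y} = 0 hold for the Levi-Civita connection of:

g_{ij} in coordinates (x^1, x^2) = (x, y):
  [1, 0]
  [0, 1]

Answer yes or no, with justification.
Γ^y_{x y} = (1/2) g^{yy} (∂_x g_{yy} + ∂_y g_{yx} - ∂_y g_{xy}) = (1/2)(1)((0) + (0) - (0)) = 0
This equals the proposed value 0.
Yes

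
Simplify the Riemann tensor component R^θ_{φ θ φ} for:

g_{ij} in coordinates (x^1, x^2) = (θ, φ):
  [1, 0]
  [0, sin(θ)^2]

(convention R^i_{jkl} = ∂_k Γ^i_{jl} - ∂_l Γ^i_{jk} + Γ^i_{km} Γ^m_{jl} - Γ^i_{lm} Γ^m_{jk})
Non-zero Christoffel symbols (Γ^k_{ij} = Γ^k_{ji}):
Γ^θ_{φ φ} = -sin(2*θ)/2
Γ^φ_{θ φ} = 1/tan(θ)
R^θ_{φ θ φ} = ∂_θ Γ^θ_{φ φ} - ∂_φ Γ^θ_{φ θ} + Γ^θ_{θ m} Γ^m_{φ φ} - Γ^θ_{φ m} Γ^m_{φ θ}
  = (-cos(2*θ)) - (0) + (0) - (-cos(θ)^2) = sin(θ)^2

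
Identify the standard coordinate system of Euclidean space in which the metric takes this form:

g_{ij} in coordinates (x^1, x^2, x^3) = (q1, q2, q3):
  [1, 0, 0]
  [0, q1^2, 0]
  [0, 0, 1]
The line element ds^2 = dq1^2 + q1^2 dq2^2 + dq3^2 is dr^2 + r^2 dθ^2 + dz^2 with q1 = r, q2 = θ, q3 = z.
cylindrical coordinates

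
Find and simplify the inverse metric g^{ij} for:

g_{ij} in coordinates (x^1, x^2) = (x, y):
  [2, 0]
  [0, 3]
The metric is diagonal, so g^{ij} is diagonal with entries 1/g_{ii}: diag(1/2, 1/3).
g^{ij}:
  [1/2, 0]
  [0, 1/3]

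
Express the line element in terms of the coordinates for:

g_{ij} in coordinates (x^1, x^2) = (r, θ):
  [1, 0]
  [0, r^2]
ds^2 = g_{ij} dx^i dx^j; only the non-zero components contribute.
ds^2 = dr^2 + r^2 dθ^2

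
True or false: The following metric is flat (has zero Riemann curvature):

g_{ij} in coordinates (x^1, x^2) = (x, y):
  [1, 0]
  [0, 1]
All metric components are constant, so every Christoffel symbol vanishes and R^i_{jkl} = 0.
True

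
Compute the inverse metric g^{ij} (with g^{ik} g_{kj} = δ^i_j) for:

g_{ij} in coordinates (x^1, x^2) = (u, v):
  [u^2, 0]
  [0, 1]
The metric is diagonal, so g^{ij} is diagonal with entries 1/g_{ii}: diag(1/(u^2), 1).
g^{ij}:
  [1/u^2, 0]
  [0, 1]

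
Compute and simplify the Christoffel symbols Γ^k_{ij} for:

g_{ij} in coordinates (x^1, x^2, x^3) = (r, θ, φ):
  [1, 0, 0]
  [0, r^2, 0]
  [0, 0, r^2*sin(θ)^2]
Using Γ^k_{ij} = (1/2) g^{km} (∂_i g_{mj} + ∂_j g_{mi} - ∂_m g_{ij}); the metric is diagonal, so only the m = k term contributes.
Non-zero symbols (using the symmetry Γ^k_{ij} = Γ^k_{ji}):
Γ^r_{θ θ} = (1/2) g^{rr} (∂_θ g_{rθ} + ∂_θ g_{rθ} - ∂_r g_{θθ}) = (1/2)(1)((0) + (0) - (2*r)) = -r
Γ^r_{φ φ} = (1/2) g^{rr} (∂_φ g_{rφ} + ∂_φ g_{rφ} - ∂_r g_{φφ}) = (1/2)(1)((0) + (0) - (2*r*sin(θ)^2)) = -r*sin(θ)^2
Γ^θ_{r θ} = (1/2) g^{θθ} (∂_r g_{θθ} + ∂_θ g_{θr} - ∂_θ g_{rθ}) = (1/2)(1/r^2)((2*r) + (0) - (0)) = 1/r
Γ^θ_{φ φ} = (1/2) g^{θθ} (∂_φ g_{θφ} + ∂_φ g_{θφ} - ∂_θ g_{φφ}) = (1/2)(1/r^2)((0) + (0) - (r^2*sin(2*θ))) = -sin(2*θ)/2
Γ^φ_{r φ} = (1/2) g^{φφ} (∂_r g_{φφ} + ∂_φ g_{φr} - ∂_φ g_{rφ}) = (1/2)(1/(r^2*sin(θ)^2))((2*r*sin(θ)^2) + (0) - (0)) = 1/r
Γ^φ_{θ φ} = (1/2) g^{φφ} (∂_θ g_{φφ} + ∂_φ g_{φθ} - ∂_φ g_{θφ}) = (1/2)(1/(r^2*sin(θ)^2))((r^2*sin(2*θ)) + (0) - (0)) = 1/tan(θ)
All other Christoffel symbols are zero.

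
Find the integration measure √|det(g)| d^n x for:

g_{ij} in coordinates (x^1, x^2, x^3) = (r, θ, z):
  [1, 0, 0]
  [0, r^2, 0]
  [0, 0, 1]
det(g) = r^2
√|det(g)| = r
Volume element: dV = r dr dθ dz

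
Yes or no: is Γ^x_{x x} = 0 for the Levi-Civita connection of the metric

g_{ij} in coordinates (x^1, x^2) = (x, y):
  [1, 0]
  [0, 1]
Γ^x_{x x} = (1/2) g^{xx} (∂_x g_{xx} + ∂_x g_{xx} - ∂_x g_{xx}) = (1/2)(1)((0) + (0) - (0)) = 0
This equals the proposed value 0.
Yes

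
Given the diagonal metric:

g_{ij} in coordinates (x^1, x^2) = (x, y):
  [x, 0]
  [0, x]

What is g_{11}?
With x^1 = x, x^2 = y, g_{11} = g_{xx} is the row-1, column-1 entry of the matrix.
g_{11} = x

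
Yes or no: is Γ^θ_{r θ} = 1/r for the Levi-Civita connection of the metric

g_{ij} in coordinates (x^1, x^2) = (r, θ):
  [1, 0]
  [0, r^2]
Γ^θ_{r θ} = (1/2) g^{θθ} (∂_r g_{θθ} + ∂_θ g_{θr} - ∂_θ g_{rθ}) = (1/2)(1/r^2)((2*r) + (0) - (0)) = 1/r
This equals the proposed value 1/r.
Yes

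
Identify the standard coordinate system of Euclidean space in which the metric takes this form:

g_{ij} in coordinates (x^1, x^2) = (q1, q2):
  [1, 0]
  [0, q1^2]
The line element ds^2 = dq1^2 + q1^2 dq2^2 is dr^2 + r^2 dθ^2 with q1 = r, q2 = θ.
polar coordinates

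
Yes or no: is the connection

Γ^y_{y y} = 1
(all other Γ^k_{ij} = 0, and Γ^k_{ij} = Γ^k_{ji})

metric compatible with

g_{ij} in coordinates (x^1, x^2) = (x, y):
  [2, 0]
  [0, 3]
Using ∇_k g_{ij} = ∂_k g_{ij} - Γ^m_{ki} g_{mj} - Γ^m_{kj} g_{im}:
∇_y g_{yy} = (0) - (3) - (3) = -6 ≠ 0
So the connection is not metric compatible (it is not the Levi-Civita connection).
No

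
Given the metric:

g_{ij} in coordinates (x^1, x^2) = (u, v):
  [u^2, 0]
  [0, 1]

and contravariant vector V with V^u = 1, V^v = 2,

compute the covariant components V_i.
V_i = g_{ij} V^j:
V_u = (u^2)(1) + (0)(2) = u^2
V_v = (0)(1) + (1)(2) = 2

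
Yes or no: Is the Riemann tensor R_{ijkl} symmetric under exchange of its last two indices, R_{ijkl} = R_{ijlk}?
It is antisymmetric in the last pair: R_{ijkl} = -R_{ijlk}.
No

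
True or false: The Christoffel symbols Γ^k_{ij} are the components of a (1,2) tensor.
Under a change of coordinates Γ picks up an inhomogeneous term ∂²x/∂x'∂x'; e.g. Γ = 0 in Cartesian coordinates but Γ^r_{θθ} = -r in polar coordinates on the same flat plane.
False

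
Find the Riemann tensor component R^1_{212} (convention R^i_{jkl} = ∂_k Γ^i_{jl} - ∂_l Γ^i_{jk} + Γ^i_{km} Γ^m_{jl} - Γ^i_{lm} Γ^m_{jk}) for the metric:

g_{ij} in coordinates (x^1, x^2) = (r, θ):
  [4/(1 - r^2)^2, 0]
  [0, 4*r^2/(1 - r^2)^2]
Non-zero Christoffel symbols (Γ^k_{ij} = Γ^k_{ji}):
Γ^r_{r r} = 2*r/(1 - r^2)
Γ^r_{θ θ} = (r^3 + r)/(r^2 - 1)
Γ^θ_{r θ} = (-r^2 - 1)/(r^3 - r)
R^r_{θ r θ} = ∂_r Γ^r_{θ θ} - ∂_θ Γ^r_{θ r} + Γ^r_{r m} Γ^m_{θ θ} - Γ^r_{θ m} Γ^m_{θ r}
  = ((r^4 - 4*r^2 - 1)/(r^2 - 1)^2) - (0) + (-2*r^2*(r^2 + 1)/(r^2 - 1)^2) - (-(r^2 + 1)^2/(r^2 - 1)^2) = -4*r^2/(r^2 - 1)^2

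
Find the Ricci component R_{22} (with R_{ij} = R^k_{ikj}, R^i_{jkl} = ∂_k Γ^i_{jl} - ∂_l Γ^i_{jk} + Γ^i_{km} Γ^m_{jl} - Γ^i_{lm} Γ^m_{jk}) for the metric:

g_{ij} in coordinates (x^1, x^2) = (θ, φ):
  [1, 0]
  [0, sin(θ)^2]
Non-zero Christoffel symbols (Γ^k_{ij} = Γ^k_{ji}):
Γ^θ_{φ φ} = -sin(2*θ)/2
Γ^φ_{θ φ} = 1/tan(θ)
R^θ_{φ θ φ} = ∂_θ Γ^θ_{φ φ} - ∂_φ Γ^θ_{φ θ} + Γ^θ_{θ m} Γ^m_{φ φ} - Γ^θ_{φ m} Γ^m_{φ θ}
  = (-cos(2*θ)) - (0) + (0) - (-cos(θ)^2) = sin(θ)^2
R^φ_{φ φ φ} = 0 (a repeated index in an antisymmetric pair)
R_{φφ} = R^θ_{φ θ φ} + R^φ_{φ φ φ} = (sin(θ)^2) + (0) = sin(θ)^2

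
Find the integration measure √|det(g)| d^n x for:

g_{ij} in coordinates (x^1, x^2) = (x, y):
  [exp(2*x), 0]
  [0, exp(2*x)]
det(g) = exp(4*x)
√|det(g)| = exp(2*x)
Volume element: dV = exp(2*x) dx dy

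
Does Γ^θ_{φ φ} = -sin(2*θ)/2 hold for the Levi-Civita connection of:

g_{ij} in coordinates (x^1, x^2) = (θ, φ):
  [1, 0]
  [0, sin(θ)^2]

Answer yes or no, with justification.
Γ^θ_{φ φ} = (1/2) g^{θθ} (∂_φ g_{θφ} + ∂_φ g_{θφ} - ∂_θ g_{φφ}) = (1/2)(1)((0) + (0) - (sin(2*θ))) = -sin(2*θ)/2
This equals the proposed value -sin(2*θ)/2.
Yes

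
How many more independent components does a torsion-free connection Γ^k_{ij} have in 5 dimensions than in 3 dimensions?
Independent components in n dimensions: n × n(n+1)/2 = n^2(n+1)/2.
5D: 5 × 15 = 75
3D: 3 × 6 = 18
Difference = 75 - 18 = 57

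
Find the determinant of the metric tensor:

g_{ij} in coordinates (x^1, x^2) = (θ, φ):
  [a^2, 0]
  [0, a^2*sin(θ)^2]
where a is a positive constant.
For a 2×2 metric: det(g) = g_{11}·g_{22} - g_{12}·g_{21}
= (a^2)·(a^2*sin(θ)^2) - (0)·(0)
= a^4*sin(θ)^2 - 0
det(g) = a^4*sin(θ)^2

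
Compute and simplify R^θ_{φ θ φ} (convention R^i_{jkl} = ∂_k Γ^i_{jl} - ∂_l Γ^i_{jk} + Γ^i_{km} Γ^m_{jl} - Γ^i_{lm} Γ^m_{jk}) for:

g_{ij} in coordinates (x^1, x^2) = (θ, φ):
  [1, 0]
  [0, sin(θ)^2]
Non-zero Christoffel symbols (Γ^k_{ij} = Γ^k_{ji}):
Γ^θ_{φ φ} = -sin(2*θ)/2
Γ^φ_{θ φ} = 1/tan(θ)
R^θ_{φ θ φ} = ∂_θ Γ^θ_{φ φ} - ∂_φ Γ^θ_{φ θ} + Γ^θ_{θ m} Γ^m_{φ φ} - Γ^θ_{φ m} Γ^m_{φ θ}
  = (-cos(2*θ)) - (0) + (0) - (-cos(θ)^2) = sin(θ)^2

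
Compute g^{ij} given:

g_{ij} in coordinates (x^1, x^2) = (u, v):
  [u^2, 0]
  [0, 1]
The metric is diagonal, so g^{ij} is diagonal with entries 1/g_{ii}: diag(1/(u^2), 1).
g^{ij}:
  [1/u^2, 0]
  [0, 1]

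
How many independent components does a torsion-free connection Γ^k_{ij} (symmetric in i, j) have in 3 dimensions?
Γ^k_{ij} has n choices for the upper index and n(n+1)/2 independent symmetric lower index pairs.
Total = 3 × 3×4/2 = 3 × 6 = 18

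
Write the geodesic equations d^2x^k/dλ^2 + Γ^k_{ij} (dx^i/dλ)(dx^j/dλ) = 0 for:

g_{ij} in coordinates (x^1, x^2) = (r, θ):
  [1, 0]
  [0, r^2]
Geodesic equation: d^2x^k/dλ^2 + Γ^k_{ij} (dx^i/dλ)(dx^j/dλ) = 0.
Non-zero Christoffel symbols:
Γ^r_{θ θ} = -r
Γ^θ_{r θ} = 1/r
Substituting (the symmetric pair Γ^k_{ij}, Γ^k_{ji} combines into a factor 2):
d^2r/dλ^2 - r (dθ/dλ)^2 = 0
d^2θ/dλ^2 + (2/r) (dr/dλ)(dθ/dλ) = 0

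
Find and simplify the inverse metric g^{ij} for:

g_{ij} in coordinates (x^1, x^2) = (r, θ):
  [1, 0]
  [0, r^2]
The metric is diagonal, so g^{ij} is diagonal with entries 1/g_{ii}: diag(1, 1/(r^2)).
g^{ij}:
  [1, 0]
  [0, 1/r^2]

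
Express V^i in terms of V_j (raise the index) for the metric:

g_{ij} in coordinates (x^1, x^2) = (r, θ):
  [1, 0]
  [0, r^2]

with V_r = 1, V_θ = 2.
Inverse metric (diagonal): g^{rr} = 1, g^{θθ} = 1/r^2
V^i = g^{ij} V_j:
V^r = (1)(1) + (0)(2) = 1
V^θ = (0)(1) + (1/r^2)(2) = 2/r^2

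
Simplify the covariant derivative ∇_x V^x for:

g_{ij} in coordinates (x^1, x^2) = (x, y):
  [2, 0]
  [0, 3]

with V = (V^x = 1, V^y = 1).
All Christoffel symbols are zero.
∇_x V^x = ∂_x V^x + Γ^x_{x j} V^j
  = (0) + (0)(1) + (0)(1)
  = 0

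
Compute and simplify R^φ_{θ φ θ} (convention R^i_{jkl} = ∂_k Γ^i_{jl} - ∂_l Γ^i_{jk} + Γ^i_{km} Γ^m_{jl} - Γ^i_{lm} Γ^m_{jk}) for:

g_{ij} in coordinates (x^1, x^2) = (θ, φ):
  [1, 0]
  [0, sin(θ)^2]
Non-zero Christoffel symbols (Γ^k_{ij} = Γ^k_{ji}):
Γ^θ_{φ φ} = -sin(2*θ)/2
Γ^φ_{θ φ} = 1/tan(θ)
R^φ_{θ φ θ} = ∂_φ Γ^φ_{θ θ} - ∂_θ Γ^φ_{θ φ} + Γ^φ_{φ m} Γ^m_{θ θ} - Γ^φ_{θ m} Γ^m_{θ φ}
  = (0) - (-1/sin(θ)^2) + (0) - (1/tan(θ)^2) = 1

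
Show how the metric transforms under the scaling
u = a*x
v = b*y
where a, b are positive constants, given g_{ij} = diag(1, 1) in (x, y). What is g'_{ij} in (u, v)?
Invert the transformation: x = u/a, y = v/b
g'_{ij} = (∂x^k/∂x'^i)(∂x^l/∂x'^j) g_{kl}; with g_{kl} = δ_{kl} this is Σ_k (∂x^k/∂x'^i)(∂x^k/∂x'^j).
Jacobian: ∂x/∂u = 1/a, ∂x/∂v = 0, ∂y/∂u = 0, ∂y/∂v = 1/b
g'_{uu} = (1/a)(1/a) + (0)(0) = 1/a^2
g'_{uv} = (1/a)(0) + (0)(1/b) = 0
g'_{vv} = (0)(0) + (1/b)(1/b) = 1/b^2
g'_{ij} = diag(1/a^2, 1/b^2)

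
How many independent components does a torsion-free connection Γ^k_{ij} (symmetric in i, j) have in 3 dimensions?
Γ^k_{ij} has n choices for the upper index and n(n+1)/2 independent symmetric lower index pairs.
Total = 3 × 3×4/2 = 3 × 6 = 18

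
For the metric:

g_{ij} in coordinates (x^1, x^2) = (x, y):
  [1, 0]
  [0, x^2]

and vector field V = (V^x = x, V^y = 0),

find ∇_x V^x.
Non-zero Christoffel symbols:
Γ^x_{y y} = -x
Γ^y_{x y} = 1/x
∇_x V^x = ∂_x V^x + Γ^x_{x j} V^j
  = (1) + (0)(x) + (0)(0)
  = 1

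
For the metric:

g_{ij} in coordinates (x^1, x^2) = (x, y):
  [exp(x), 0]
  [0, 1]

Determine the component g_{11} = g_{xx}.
With x^1 = x, x^2 = y, g_{11} = g_{xx} is the row-1, column-1 entry of the matrix.
g_{11} = exp(x)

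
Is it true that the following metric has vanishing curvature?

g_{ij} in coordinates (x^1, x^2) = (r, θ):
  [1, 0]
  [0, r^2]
Non-zero Christoffel symbols:
Γ^r_{θ θ} = -r
Γ^θ_{r θ} = 1/r
Ricci tensor: R_{rr} = 0, R_{rθ} = 0, R_{θθ} = 0
All R_{ij} vanish; in 2 dimensions the Riemann tensor is fully determined by the Ricci tensor, so R^i_{jkl} = 0: the metric is flat (curvilinear coordinates on flat space).
Yes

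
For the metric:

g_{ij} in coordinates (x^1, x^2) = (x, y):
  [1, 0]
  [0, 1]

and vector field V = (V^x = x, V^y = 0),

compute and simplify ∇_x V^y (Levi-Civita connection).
All Christoffel symbols are zero.
∇_x V^y = ∂_x V^y + Γ^y_{x j} V^j
  = (0) + (0)(x) + (0)(0)
  = 0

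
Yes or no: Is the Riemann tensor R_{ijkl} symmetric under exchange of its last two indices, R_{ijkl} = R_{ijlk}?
It is antisymmetric in the last pair: R_{ijkl} = -R_{ijlk}.
No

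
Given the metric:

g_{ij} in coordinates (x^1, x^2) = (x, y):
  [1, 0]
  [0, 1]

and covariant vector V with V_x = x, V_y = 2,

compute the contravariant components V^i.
Inverse metric (diagonal): g^{xx} = 1, g^{yy} = 1
V^i = g^{ij} V_j:
V^x = (1)(x) + (0)(2) = x
V^y = (0)(x) + (1)(2) = 2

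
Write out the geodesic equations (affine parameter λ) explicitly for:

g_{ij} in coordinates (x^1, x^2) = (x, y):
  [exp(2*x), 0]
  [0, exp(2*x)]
Geodesic equation: d^2x^k/dλ^2 + Γ^k_{ij} (dx^i/dλ)(dx^j/dλ) = 0.
Non-zero Christoffel symbols:
Γ^x_{x x} = 1
Γ^x_{y y} = -1
Γ^y_{x y} = 1
Substituting (the symmetric pair Γ^k_{ij}, Γ^k_{ji} combines into a factor 2):
d^2x/dλ^2 + (dx/dλ)^2 - (dy/dλ)^2 = 0
d^2y/dλ^2 + 2 (dx/dλ)(dy/dλ) = 0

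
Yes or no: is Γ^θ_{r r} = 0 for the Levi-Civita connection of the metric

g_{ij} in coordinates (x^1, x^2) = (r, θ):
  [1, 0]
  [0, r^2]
Γ^θ_{r r} = (1/2) g^{θθ} (∂_r g_{θr} + ∂_r g_{θr} - ∂_θ g_{rr}) = (1/2)(1/r^2)((0) + (0) - (0)) = 0
This equals the proposed value 0.
Yes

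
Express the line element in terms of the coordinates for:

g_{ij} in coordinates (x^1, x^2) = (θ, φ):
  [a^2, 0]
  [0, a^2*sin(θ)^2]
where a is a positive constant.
ds^2 = g_{ij} dx^i dx^j; only the non-zero components contribute.
ds^2 = a^2 dθ^2 + a^2*sin(θ)^2 dφ^2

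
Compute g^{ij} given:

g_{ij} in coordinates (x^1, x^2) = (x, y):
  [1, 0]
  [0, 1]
The metric is diagonal, so g^{ij} is diagonal with entries 1/g_{ii}: diag(1, 1).
g^{ij}:
  [1, 0]
  [0, 1]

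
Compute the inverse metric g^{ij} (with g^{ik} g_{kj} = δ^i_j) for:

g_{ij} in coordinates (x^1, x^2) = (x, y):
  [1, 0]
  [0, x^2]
The metric is diagonal, so g^{ij} is diagonal with entries 1/g_{ii}: diag(1, 1/(x^2)).
g^{ij}:
  [1, 0]
  [0, 1/x^2]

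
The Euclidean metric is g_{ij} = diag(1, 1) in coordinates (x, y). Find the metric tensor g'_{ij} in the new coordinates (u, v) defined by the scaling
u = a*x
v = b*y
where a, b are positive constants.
Invert the transformation: x = u/a, y = v/b
g'_{ij} = (∂x^k/∂x'^i)(∂x^l/∂x'^j) g_{kl}; with g_{kl} = δ_{kl} this is Σ_k (∂x^k/∂x'^i)(∂x^k/∂x'^j).
Jacobian: ∂x/∂u = 1/a, ∂x/∂v = 0, ∂y/∂u = 0, ∂y/∂v = 1/b
g'_{uu} = (1/a)(1/a) + (0)(0) = 1/a^2
g'_{uv} = (1/a)(0) + (0)(1/b) = 0
g'_{vv} = (0)(0) + (1/b)(1/b) = 1/b^2
g'_{ij} = diag(1/a^2, 1/b^2)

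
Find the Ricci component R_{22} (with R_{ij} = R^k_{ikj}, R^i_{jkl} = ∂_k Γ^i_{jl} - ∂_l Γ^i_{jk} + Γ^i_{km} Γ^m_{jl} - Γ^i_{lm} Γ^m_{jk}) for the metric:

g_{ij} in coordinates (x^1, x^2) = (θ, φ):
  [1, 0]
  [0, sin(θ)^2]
Non-zero Christoffel symbols (Γ^k_{ij} = Γ^k_{ji}):
Γ^θ_{φ φ} = -sin(2*θ)/2
Γ^φ_{θ φ} = 1/tan(θ)
R^θ_{φ θ φ} = ∂_θ Γ^θ_{φ φ} - ∂_φ Γ^θ_{φ θ} + Γ^θ_{θ m} Γ^m_{φ φ} - Γ^θ_{φ m} Γ^m_{φ θ}
  = (-cos(2*θ)) - (0) + (0) - (-cos(θ)^2) = sin(θ)^2
R^φ_{φ φ φ} = 0 (a repeated index in an antisymmetric pair)
R_{φφ} = R^θ_{φ θ φ} + R^φ_{φ φ φ} = (sin(θ)^2) + (0) = sin(θ)^2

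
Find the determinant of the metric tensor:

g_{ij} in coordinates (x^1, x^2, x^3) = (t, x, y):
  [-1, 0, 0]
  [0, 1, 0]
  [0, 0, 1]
Diagonal metric: det(g) = g_{11}·g_{22}·g_{33}
= (-1)·(1)·(1)
det(g) = -1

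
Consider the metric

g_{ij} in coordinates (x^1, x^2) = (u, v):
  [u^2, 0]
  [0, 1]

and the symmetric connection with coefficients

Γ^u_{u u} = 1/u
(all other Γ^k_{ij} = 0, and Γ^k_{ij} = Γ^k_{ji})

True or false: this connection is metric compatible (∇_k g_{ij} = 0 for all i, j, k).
Using ∇_k g_{ij} = ∂_k g_{ij} - Γ^m_{ki} g_{mj} - Γ^m_{kj} g_{im}:
e.g. ∇_u g_{uu} = (2*u) - (u) - (u) = 0
Every component ∇_k g_{ij} vanishes: the connection is metric compatible.
True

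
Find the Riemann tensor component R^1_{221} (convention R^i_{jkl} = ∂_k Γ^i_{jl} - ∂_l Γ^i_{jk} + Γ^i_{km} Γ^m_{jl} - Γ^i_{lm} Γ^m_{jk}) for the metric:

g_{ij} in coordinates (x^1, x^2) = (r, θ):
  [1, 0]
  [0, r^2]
Non-zero Christoffel symbols (Γ^k_{ij} = Γ^k_{ji}):
Γ^r_{θ θ} = -r
Γ^θ_{r θ} = 1/r
R^r_{θ θ r} = ∂_θ Γ^r_{θ r} - ∂_r Γ^r_{θ θ} + Γ^r_{θ m} Γ^m_{θ r} - Γ^r_{r m} Γ^m_{θ θ}
  = (0) - (-1) + (-1) - (0) = 0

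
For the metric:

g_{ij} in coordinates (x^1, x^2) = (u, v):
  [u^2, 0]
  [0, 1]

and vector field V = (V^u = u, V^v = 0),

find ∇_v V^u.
Non-zero Christoffel symbols:
Γ^u_{u u} = 1/u
∇_v V^u = ∂_v V^u + Γ^u_{v j} V^j
  = (0) + (0)(u) + (0)(0)
  = 0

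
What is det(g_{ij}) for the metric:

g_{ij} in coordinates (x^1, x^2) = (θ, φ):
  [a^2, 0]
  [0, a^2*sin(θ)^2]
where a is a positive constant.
For a 2×2 metric: det(g) = g_{11}·g_{22} - g_{12}·g_{21}
= (a^2)·(a^2*sin(θ)^2) - (0)·(0)
= a^4*sin(θ)^2 - 0
det(g) = a^4*sin(θ)^2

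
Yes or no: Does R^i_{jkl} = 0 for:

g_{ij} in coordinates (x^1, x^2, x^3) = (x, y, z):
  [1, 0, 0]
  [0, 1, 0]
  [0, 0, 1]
All metric components are constant, so every Christoffel symbol vanishes and R^i_{jkl} = 0.
Yes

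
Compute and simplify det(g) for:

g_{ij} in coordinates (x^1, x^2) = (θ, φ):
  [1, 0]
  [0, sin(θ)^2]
For a 2×2 metric: det(g) = g_{11}·g_{22} - g_{12}·g_{21}
= (1)·(sin(θ)^2) - (0)·(0)
= sin(θ)^2 - 0
det(g) = sin(θ)^2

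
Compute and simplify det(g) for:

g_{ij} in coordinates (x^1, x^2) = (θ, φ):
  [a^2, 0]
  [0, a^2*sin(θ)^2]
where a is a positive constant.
For a 2×2 metric: det(g) = g_{11}·g_{22} - g_{12}·g_{21}
= (a^2)·(a^2*sin(θ)^2) - (0)·(0)
= a^4*sin(θ)^2 - 0
det(g) = a^4*sin(θ)^2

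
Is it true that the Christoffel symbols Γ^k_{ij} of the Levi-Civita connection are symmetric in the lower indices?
The Levi-Civita connection is torsion-free, which is exactly Γ^k_{ij} = Γ^k_{ji}.
Yes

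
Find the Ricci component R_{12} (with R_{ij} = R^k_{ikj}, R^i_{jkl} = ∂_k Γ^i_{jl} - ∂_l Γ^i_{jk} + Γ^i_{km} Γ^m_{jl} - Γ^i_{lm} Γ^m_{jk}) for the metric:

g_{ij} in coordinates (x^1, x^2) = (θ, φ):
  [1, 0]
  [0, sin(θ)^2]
Non-zero Christoffel symbols (Γ^k_{ij} = Γ^k_{ji}):
Γ^θ_{φ φ} = -sin(2*θ)/2
Γ^φ_{θ φ} = 1/tan(θ)
R^θ_{θ θ φ} = 0 (a repeated index in an antisymmetric pair)
R^φ_{θ φ φ} = 0 (a repeated index in an antisymmetric pair)
R_{θφ} = R^θ_{θ θ φ} + R^φ_{θ φ φ} = (0) + (0) = 0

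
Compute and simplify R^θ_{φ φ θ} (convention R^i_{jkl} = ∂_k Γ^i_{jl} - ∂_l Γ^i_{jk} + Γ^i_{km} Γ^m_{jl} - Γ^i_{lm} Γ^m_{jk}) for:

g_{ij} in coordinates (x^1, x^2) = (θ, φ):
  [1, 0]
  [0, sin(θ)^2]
Non-zero Christoffel symbols (Γ^k_{ij} = Γ^k_{ji}):
Γ^θ_{φ φ} = -sin(2*θ)/2
Γ^φ_{θ φ} = 1/tan(θ)
R^θ_{φ φ θ} = ∂_φ Γ^θ_{φ θ} - ∂_θ Γ^θ_{φ φ} + Γ^θ_{φ m} Γ^m_{φ θ} - Γ^θ_{θ m} Γ^m_{φ φ}
  = (0) - (-cos(2*θ)) + (-cos(θ)^2) - (0) = -sin(θ)^2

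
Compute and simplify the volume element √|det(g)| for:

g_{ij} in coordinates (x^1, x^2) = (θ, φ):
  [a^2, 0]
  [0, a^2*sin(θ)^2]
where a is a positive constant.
det(g) = a^4*sin(θ)^2
√|det(g)| = a^2*sin(θ) (taking 0 < θ < π so that |sin(θ)| = sin(θ))
Volume element: dV = a^2*sin(θ) dθ dφ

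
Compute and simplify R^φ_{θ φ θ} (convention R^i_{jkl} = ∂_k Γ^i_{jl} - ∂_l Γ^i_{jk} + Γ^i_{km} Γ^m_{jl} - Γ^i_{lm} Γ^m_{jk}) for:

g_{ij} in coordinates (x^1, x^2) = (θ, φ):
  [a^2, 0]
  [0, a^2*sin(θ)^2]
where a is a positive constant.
Non-zero Christoffel symbols (Γ^k_{ij} = Γ^k_{ji}):
Γ^θ_{φ φ} = -sin(2*θ)/2
Γ^φ_{θ φ} = 1/tan(θ)
R^φ_{θ φ θ} = ∂_φ Γ^φ_{θ θ} - ∂_θ Γ^φ_{θ φ} + Γ^φ_{φ m} Γ^m_{θ θ} - Γ^φ_{θ m} Γ^m_{θ φ}
  = (0) - (-1/sin(θ)^2) + (0) - (1/tan(θ)^2) = 1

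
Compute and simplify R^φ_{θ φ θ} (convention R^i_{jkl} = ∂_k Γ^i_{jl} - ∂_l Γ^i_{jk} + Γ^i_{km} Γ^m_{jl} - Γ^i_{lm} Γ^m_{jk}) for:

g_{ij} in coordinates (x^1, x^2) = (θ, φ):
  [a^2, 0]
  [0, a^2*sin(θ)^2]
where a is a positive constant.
Non-zero Christoffel symbols (Γ^k_{ij} = Γ^k_{ji}):
Γ^θ_{φ φ} = -sin(2*θ)/2
Γ^φ_{θ φ} = 1/tan(θ)
R^φ_{θ φ θ} = ∂_φ Γ^φ_{θ θ} - ∂_θ Γ^φ_{θ φ} + Γ^φ_{φ m} Γ^m_{θ θ} - Γ^φ_{θ m} Γ^m_{θ φ}
  = (0) - (-1/sin(θ)^2) + (0) - (1/tan(θ)^2) = 1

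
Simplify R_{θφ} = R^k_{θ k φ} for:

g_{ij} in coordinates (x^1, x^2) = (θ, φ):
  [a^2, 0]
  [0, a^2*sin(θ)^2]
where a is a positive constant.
Non-zero Christoffel symbols (Γ^k_{ij} = Γ^k_{ji}):
Γ^θ_{φ φ} = -sin(2*θ)/2
Γ^φ_{θ φ} = 1/tan(θ)
R^θ_{θ θ φ} = 0 (a repeated index in an antisymmetric pair)
R^φ_{θ φ φ} = 0 (a repeated index in an antisymmetric pair)
R_{θφ} = R^θ_{θ θ φ} + R^φ_{θ φ φ} = (0) + (0) = 0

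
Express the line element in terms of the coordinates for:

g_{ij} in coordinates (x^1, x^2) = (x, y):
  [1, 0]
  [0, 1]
ds^2 = g_{ij} dx^i dx^j; only the non-zero components contribute.
ds^2 = dx^2 + dy^2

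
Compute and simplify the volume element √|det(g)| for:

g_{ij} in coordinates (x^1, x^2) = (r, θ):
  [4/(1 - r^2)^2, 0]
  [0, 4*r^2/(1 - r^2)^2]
det(g) = 16*r^2/(1 - r^2)^4
√|det(g)| = 4*r/(r^2 - 1)^2
Volume element: dV = 4*r/(r^2 - 1)^2 dr dθ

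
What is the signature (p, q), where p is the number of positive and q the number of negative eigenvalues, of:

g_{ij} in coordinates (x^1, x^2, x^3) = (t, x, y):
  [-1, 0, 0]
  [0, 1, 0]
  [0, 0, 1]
The metric is diagonal, so its eigenvalues are the diagonal entries: -1, 1, 1 (at a generic point, where coordinate-dependent entries are positive).
2 positive, 1 negative.
(2, 1) - Lorentzian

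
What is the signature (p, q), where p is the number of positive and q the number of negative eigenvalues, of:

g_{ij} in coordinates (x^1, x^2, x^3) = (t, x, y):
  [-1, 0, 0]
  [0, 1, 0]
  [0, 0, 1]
The metric is diagonal, so its eigenvalues are the diagonal entries: -1, 1, 1 (at a generic point, where coordinate-dependent entries are positive).
2 positive, 1 negative.
(2, 1) - Lorentzian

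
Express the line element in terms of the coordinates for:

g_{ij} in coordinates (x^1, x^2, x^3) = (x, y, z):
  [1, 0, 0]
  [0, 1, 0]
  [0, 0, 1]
ds^2 = g_{ij} dx^i dx^j; only the non-zero components contribute.
ds^2 = dx^2 + dy^2 + dz^2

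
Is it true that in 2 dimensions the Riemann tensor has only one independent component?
The number of independent components is n^2(n^2-1)/12 = 4·3/12 = 1 for n = 2 (e.g. R_{1212}).
Yes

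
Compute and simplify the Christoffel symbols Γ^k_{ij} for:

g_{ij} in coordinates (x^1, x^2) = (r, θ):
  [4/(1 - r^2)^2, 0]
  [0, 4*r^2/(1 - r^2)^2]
Using Γ^k_{ij} = (1/2) g^{km} (∂_i g_{mj} + ∂_j g_{mi} - ∂_m g_{ij}); the metric is diagonal, so only the m = k term contributes.
Non-zero symbols (using the symmetry Γ^k_{ij} = Γ^k_{ji}):
Γ^r_{r r} = (1/2) g^{rr} (∂_r g_{rr} + ∂_r g_{rr} - ∂_r g_{rr}) = (1/2)((1 - r^2)^2/4)((16*r/(1 - r^2)^3) + (16*r/(1 - r^2)^3) - (16*r/(1 - r^2)^3)) = 2*r/(1 - r^2)
Γ^r_{θ θ} = (1/2) g^{rr} (∂_θ g_{rθ} + ∂_θ g_{rθ} - ∂_r g_{θθ}) = (1/2)((1 - r^2)^2/4)((0) + (0) - (-8*(r^3 + r)/(r^2 - 1)^3)) = (r^3 + r)/(r^2 - 1)
Γ^θ_{r θ} = (1/2) g^{θθ} (∂_r g_{θθ} + ∂_θ g_{θr} - ∂_θ g_{rθ}) = (1/2)((1 - r^2)^2/(4*r^2))((-8*(r^3 + r)/(r^2 - 1)^3) + (0) - (0)) = (-r^2 - 1)/(r^3 - r)
All other Christoffel symbols are zero.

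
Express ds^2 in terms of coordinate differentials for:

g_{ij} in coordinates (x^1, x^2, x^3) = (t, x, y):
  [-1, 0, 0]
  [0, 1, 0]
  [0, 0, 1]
ds^2 = g_{ij} dx^i dx^j; only the non-zero components contribute.
ds^2 = -dt^2 + dx^2 + dy^2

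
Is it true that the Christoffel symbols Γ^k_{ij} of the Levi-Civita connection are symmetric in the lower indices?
The Levi-Civita connection is torsion-free, which is exactly Γ^k_{ij} = Γ^k_{ji}.
Yes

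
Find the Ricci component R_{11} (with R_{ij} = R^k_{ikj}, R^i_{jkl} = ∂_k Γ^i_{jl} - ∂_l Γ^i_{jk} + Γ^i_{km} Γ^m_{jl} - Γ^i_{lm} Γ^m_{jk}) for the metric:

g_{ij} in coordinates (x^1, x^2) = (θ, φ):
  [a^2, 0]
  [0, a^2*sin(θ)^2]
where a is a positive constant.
Non-zero Christoffel symbols (Γ^k_{ij} = Γ^k_{ji}):
Γ^θ_{φ φ} = -sin(2*θ)/2
Γ^φ_{θ φ} = 1/tan(θ)
R^θ_{θ θ θ} = 0 (a repeated index in an antisymmetric pair)
R^φ_{θ φ θ} = ∂_φ Γ^φ_{θ θ} - ∂_θ Γ^φ_{θ φ} + Γ^φ_{φ m} Γ^m_{θ θ} - Γ^φ_{θ m} Γ^m_{θ φ}
  = (0) - (-1/sin(θ)^2) + (0) - (1/tan(θ)^2) = 1
R_{θθ} = R^θ_{θ θ θ} + R^φ_{θ φ θ} = (0) + (1) = 1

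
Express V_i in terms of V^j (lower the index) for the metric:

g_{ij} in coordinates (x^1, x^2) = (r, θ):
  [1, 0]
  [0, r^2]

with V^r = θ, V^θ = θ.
V_i = g_{ij} V^j:
V_r = (1)(θ) + (0)(θ) = θ
V_θ = (0)(θ) + (r^2)(θ) = r^2*θ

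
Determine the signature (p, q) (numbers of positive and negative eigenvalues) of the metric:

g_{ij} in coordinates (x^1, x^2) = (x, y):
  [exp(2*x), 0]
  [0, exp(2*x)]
The metric is diagonal, so its eigenvalues are the diagonal entries: exp(2*x), exp(2*x) (at a generic point, where coordinate-dependent entries are positive).
2 positive, 0 negative.
(2, 0) - Riemannian (positive definite)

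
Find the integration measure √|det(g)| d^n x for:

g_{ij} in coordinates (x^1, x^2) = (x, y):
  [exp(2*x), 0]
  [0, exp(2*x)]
det(g) = exp(4*x)
√|det(g)| = exp(2*x)
Volume element: dV = exp(2*x) dx dy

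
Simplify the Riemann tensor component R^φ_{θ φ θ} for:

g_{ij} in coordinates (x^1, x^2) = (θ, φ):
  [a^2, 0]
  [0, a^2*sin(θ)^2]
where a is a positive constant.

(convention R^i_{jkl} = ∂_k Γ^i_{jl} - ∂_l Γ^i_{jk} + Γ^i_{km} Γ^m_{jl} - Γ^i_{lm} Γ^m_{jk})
Non-zero Christoffel symbols (Γ^k_{ij} = Γ^k_{ji}):
Γ^θ_{φ φ} = -sin(2*θ)/2
Γ^φ_{θ φ} = 1/tan(θ)
R^φ_{θ φ θ} = ∂_φ Γ^φ_{θ θ} - ∂_θ Γ^φ_{θ φ} + Γ^φ_{φ m} Γ^m_{θ θ} - Γ^φ_{θ m} Γ^m_{θ φ}
  = (0) - (-1/sin(θ)^2) + (0) - (1/tan(θ)^2) = 1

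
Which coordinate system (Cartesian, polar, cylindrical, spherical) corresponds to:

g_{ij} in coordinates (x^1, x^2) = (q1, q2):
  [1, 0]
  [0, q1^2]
The line element ds^2 = dq1^2 + q1^2 dq2^2 is dr^2 + r^2 dθ^2 with q1 = r, q2 = θ.
polar coordinates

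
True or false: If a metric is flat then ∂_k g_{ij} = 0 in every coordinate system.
Flatness means R^i_{jkl} = 0; the components can still vary, e.g. the flat plane in polar coordinates has g_{θθ} = r^2.
False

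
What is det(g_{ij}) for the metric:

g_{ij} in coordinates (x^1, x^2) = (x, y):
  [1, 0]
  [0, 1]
For a 2×2 metric: det(g) = g_{11}·g_{22} - g_{12}·g_{21}
= (1)·(1) - (0)·(0)
= 1 - 0
det(g) = 1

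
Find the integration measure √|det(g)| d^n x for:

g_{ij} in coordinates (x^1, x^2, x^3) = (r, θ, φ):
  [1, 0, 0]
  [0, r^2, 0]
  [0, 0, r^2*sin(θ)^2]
det(g) = r^4*sin(θ)^2
√|det(g)| = r^2*sin(θ) (taking 0 < θ < π so that |sin(θ)| = sin(θ))
Volume element: dV = r^2*sin(θ) dr dθ dφ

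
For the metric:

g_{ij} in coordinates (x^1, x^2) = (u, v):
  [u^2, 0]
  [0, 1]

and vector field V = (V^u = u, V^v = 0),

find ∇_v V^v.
Non-zero Christoffel symbols:
Γ^u_{u u} = 1/u
∇_v V^v = ∂_v V^v + Γ^v_{v j} V^j
  = (0) + (0)(u) + (0)(0)
  = 0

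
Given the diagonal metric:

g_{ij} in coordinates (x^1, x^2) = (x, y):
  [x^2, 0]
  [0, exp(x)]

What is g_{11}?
With x^1 = x, x^2 = y, g_{11} = g_{xx} is the row-1, column-1 entry of the matrix.
g_{11} = x^2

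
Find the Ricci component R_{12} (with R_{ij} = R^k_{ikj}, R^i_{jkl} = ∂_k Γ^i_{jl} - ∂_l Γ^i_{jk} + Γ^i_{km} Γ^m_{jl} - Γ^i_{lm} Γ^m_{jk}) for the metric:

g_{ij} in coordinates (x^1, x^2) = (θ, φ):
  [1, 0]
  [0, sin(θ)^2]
Non-zero Christoffel symbols (Γ^k_{ij} = Γ^k_{ji}):
Γ^θ_{φ φ} = -sin(2*θ)/2
Γ^φ_{θ φ} = 1/tan(θ)
R^θ_{θ θ φ} = 0 (a repeated index in an antisymmetric pair)
R^φ_{θ φ φ} = 0 (a repeated index in an antisymmetric pair)
R_{θφ} = R^θ_{θ θ φ} + R^φ_{θ φ φ} = (0) + (0) = 0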